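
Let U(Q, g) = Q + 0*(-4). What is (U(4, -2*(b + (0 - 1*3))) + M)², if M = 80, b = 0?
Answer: 7056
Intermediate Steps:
U(Q, g) = Q (U(Q, g) = Q + 0 = Q)
(U(4, -2*(b + (0 - 1*3))) + M)² = (4 + 80)² = 84² = 7056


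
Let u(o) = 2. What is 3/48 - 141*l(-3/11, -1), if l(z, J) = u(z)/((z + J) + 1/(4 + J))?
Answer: 148927/496 ≈ 300.26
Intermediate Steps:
l(z, J) = 2/(J + z + 1/(4 + J)) (l(z, J) = 2/((z + J) + 1/(4 + J)) = 2/((J + z) + 1/(4 + J)) = 2/(J + z + 1/(4 + J)))
3/48 - 141*l(-3/11, -1) = 3/48 - 282*(4 - 1)/(1 + (-1)² + 4*(-1) + 4*(-3/11) - (-3)/11) = 3*(1/48) - 282*3/(1 + 1 - 4 + 4*(-3*1/11) - (-3)/11) = 1/16 - 282*3/(1 + 1 - 4 + 4*(-3/11) - 1*(-3/11)) = 1/16 - 282*3/(1 + 1 - 4 - 12/11 + 3/11) = 1/16 - 282*3/(-31/11) = 1/16 - 282*(-11)*3/31 = 1/16 - 141*(-66/31) = 1/16 + 9306/31 = 148927/496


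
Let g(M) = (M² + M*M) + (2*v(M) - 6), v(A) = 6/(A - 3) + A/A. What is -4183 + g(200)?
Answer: 14935173/197 ≈ 75813.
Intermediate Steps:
v(A) = 1 + 6/(-3 + A) (v(A) = 6/(-3 + A) + 1 = 1 + 6/(-3 + A))
g(M) = -6 + 2*M² + 2*(3 + M)/(-3 + M) (g(M) = (M² + M*M) + (2*((3 + M)/(-3 + M)) - 6) = (M² + M²) + (2*(3 + M)/(-3 + M) - 6) = 2*M² + (-6 + 2*(3 + M)/(-3 + M)) = -6 + 2*M² + 2*(3 + M)/(-3 + M))
-4183 + g(200) = -4183 + 2*(3 + 200 + (-3 + 200)*(-3 + 200²))/(-3 + 200) = -4183 + 2*(3 + 200 + 197*(-3 + 40000))/197 = -4183 + 2*(1/197)*(3 + 200 + 197*39997) = -4183 + 2*(1/197)*(3 + 200 + 7879409) = -4183 + 2*(1/197)*7879612 = -4183 + 15759224/197 = 14935173/197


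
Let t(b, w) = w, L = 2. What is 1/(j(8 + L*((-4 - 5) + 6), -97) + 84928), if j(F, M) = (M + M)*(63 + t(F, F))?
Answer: 1/72318 ≈ 1.3828e-5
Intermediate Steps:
j(F, M) = 2*M*(63 + F) (j(F, M) = (M + M)*(63 + F) = (2*M)*(63 + F) = 2*M*(63 + F))
1/(j(8 + L*((-4 - 5) + 6), -97) + 84928) = 1/(2*(-97)*(63 + (8 + 2*((-4 - 5) + 6))) + 84928) = 1/(2*(-97)*(63 + (8 + 2*(-9 + 6))) + 84928) = 1/(2*(-97)*(63 + (8 + 2*(-3))) + 84928) = 1/(2*(-97)*(63 + (8 - 6)) + 84928) = 1/(2*(-97)*(63 + 2) + 84928) = 1/(2*(-97)*65 + 84928) = 1/(-12610 + 84928) = 1/72318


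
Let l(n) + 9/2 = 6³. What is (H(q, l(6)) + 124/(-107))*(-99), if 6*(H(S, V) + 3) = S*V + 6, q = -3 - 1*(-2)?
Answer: 1627461/428 ≈ 3802.5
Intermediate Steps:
q = -1 (q = -3 + 2 = -1)
l(n) = 423/2 (l(n) = -9/2 + 6³ = -9/2 + 216 = 423/2)
H(S, V) = -2 + S*V/6 (H(S, V) = -3 + (S*V + 6)/6 = -3 + (6 + S*V)/6 = -3 + (1 + S*V/6) = -2 + S*V/6)
(H(q, l(6)) + 124/(-107))*(-99) = ((-2 + (⅙)*(-1)*(423/2)) + 124/(-107))*(-99) = ((-2 - 141/4) + 124*(-1/107))*(-99) = (-149/4 - 124/107)*(-99) = -16439/428*(-99) = 1627461/428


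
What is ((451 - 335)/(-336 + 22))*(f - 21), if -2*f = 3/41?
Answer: 50025/6437 ≈ 7.7715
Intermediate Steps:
f = -3/82 (f = -3/(2*41) = -½*3/41 = -3/82 ≈ -0.036585)
((451 - 335)/(-336 + 22))*(f - 21) = ((451 - 335)/(-336 + 22))*(-3/82 - 21) = (116/(-314))*(-1725/82) = (116*(-1/314))*(-1725/82) = -58/157*(-1725/82) = 50025/6437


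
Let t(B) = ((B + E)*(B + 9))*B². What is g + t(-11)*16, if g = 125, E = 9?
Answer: 7869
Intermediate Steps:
t(B) = B²*(9 + B)² (t(B) = ((B + 9)*(B + 9))*B² = ((9 + B)*(9 + B))*B² = (9 + B)²*B² = B²*(9 + B)²)
g + t(-11)*16 = 125 + ((-11)²*(81 + (-11)² + 18*(-11)))*16 = 125 + (121*(81 + 121 - 198))*16 = 125 + (121*4)*16 = 125 + 484*16 = 125 + 7744 = 7869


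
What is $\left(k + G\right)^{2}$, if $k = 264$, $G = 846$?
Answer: $1232100$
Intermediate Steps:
$\left(k + G\right)^{2} = \left(264 + 846\right)^{2} = 1110^{2} = 1232100$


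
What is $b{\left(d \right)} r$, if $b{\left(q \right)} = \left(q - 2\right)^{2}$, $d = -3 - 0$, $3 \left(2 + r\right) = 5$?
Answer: $- \frac{25}{3} \approx -8.3333$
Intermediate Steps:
$r = - \frac{1}{3}$ ($r = -2 + \frac{1}{3} \cdot 5 = -2 + \frac{5}{3} = - \frac{1}{3} \approx -0.33333$)
$d = -3$ ($d = -3 + 0 = -3$)
$b{\left(q \right)} = \left(-2 + q\right)^{2}$
$b{\left(d \right)} r = \left(-2 - 3\right)^{2} \left(- \frac{1}{3}\right) = \left(-5\right)^{2} \left(- \frac{1}{3}\right) = 25 \left(- \frac{1}{3}\right) = - \frac{25}{3}$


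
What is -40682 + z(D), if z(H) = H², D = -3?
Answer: -40673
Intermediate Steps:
-40682 + z(D) = -40682 + (-3)² = -40682 + 9 = -40673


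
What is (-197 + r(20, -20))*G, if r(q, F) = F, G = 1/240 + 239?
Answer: -12447337/240 ≈ -51864.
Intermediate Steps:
G = 57361/240 (G = 1/240 + 239 = 57361/240 ≈ 239.00)
(-197 + r(20, -20))*G = (-197 - 20)*(57361/240) = -217*57361/240 = -12447337/240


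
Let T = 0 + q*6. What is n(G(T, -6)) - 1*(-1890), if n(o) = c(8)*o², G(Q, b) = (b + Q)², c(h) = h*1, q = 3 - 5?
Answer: 841698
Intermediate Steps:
q = -2
c(h) = h
T = -12 (T = 0 - 2*6 = 0 - 12 = -12)
G(Q, b) = (Q + b)²
n(o) = 8*o²
n(G(T, -6)) - 1*(-1890) = 8*((-12 - 6)²)² - 1*(-1890) = 8*((-18)²)² + 1890 = 8*324² + 1890 = 8*104976 + 1890 = 839808 + 1890 = 841698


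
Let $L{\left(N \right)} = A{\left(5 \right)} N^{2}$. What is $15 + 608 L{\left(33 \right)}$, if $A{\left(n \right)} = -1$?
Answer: $-662097$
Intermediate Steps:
$L{\left(N \right)} = - N^{2}$
$15 + 608 L{\left(33 \right)} = 15 + 608 \left(- 33^{2}\right) = 15 + 608 \left(\left(-1\right) 1089\right) = 15 + 608 \left(-1089\right) = 15 - 662112 = -662097$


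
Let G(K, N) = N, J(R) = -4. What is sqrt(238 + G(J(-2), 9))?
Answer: sqrt(247) ≈ 15.716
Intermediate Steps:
sqrt(238 + G(J(-2), 9)) = sqrt(238 + 9) = sqrt(247)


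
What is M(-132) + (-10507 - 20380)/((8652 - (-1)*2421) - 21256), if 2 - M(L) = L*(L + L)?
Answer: -354805931/10183 ≈ -34843.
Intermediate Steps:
M(L) = 2 - 2*L² (M(L) = 2 - L*(L + L) = 2 - L*2*L = 2 - 2*L²)
M(-132) + (-10507 - 20380)/((8652 - (-1)*2421) - 21256) = (2 - 2*(-132)²) + (-10507 - 20380)/((8652 - (-1)*2421) - 21256) = (2 - 2*17424) - 30887/((8652 - 1*(-2421)) - 21256) = (2 - 34848) - 30887/((8652 + 2421) - 21256) = -34846 - 30887/(11073 - 21256) = -34846 - 30887/(-10183) = -34846 - 30887*(-1/10183) = -34846 + 30887/10183 = -354805931/10183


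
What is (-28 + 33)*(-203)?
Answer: -1015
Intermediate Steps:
(-28 + 33)*(-203) = 5*(-203) = -1015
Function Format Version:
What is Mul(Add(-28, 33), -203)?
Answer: -1015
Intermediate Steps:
Mul(Add(-28, 33), -203) = Mul(5, -203) = -1015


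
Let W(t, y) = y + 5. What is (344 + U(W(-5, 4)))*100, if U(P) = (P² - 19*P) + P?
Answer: 26300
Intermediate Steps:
W(t, y) = 5 + y
U(P) = P² - 18*P
(344 + U(W(-5, 4)))*100 = (344 + (5 + 4)*(-18 + (5 + 4)))*100 = (344 + 9*(-18 + 9))*100 = (344 + 9*(-9))*100 = (344 - 81)*100 = 263*100 = 26300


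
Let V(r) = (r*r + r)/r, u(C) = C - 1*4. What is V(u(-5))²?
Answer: 64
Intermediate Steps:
u(C) = -4 + C (u(C) = C - 4 = -4 + C)
V(r) = (r + r²)/r (V(r) = (r² + r)/r = (r + r²)/r)
V(u(-5))² = (1 + (-4 - 5))² = (1 - 9)² = (-8)² = 64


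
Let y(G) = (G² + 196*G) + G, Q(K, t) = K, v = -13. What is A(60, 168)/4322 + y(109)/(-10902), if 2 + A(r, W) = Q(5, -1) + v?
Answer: -12022084/3926537 ≈ -3.0618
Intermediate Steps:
A(r, W) = -10 (A(r, W) = -2 + (5 - 13) = -2 - 8 = -10)
y(G) = G² + 197*G
A(60, 168)/4322 + y(109)/(-10902) = -10/4322 + (109*(197 + 109))/(-10902) = -10*1/4322 + (109*306)*(-1/10902) = -5/2161 + 33354*(-1/10902) = -5/2161 - 5559/1817 = -12022084/3926537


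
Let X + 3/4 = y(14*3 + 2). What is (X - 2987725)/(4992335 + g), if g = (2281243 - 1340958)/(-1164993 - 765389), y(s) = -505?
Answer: -11536853703293/19274225363370 ≈ -0.59856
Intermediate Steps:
X = -2023/4 (X = -¾ - 505 = -2023/4 ≈ -505.75)
g = -940285/1930382 (g = 940285/(-1930382) = 940285*(-1/1930382) = -940285/1930382 ≈ -0.48710)
(X - 2987725)/(4992335 + g) = (-2023/4 - 2987725)/(4992335 - 940285/1930382) = -11952923/(4*9637112681685/1930382) = -11952923/4*1930382/9637112681685 = -11536853703293/19274225363370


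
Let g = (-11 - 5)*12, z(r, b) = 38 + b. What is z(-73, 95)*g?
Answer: -25536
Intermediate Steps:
g = -192 (g = -16*12 = -192)
z(-73, 95)*g = (38 + 95)*(-192) = 133*(-192) = -25536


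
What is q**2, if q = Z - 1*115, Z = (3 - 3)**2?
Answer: 13225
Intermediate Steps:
Z = 0 (Z = 0**2 = 0)
q = -115 (q = 0 - 1*115 = 0 - 115 = -115)
q**2 = (-115)**2 = 13225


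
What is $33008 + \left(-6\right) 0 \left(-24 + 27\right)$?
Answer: $33008$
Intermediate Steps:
$33008 + \left(-6\right) 0 \left(-24 + 27\right) = 33008 + 0 \cdot 3 = 33008 + 0 = 33008$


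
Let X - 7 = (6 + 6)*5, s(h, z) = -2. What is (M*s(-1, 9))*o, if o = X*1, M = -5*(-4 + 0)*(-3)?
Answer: 8040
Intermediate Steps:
M = -60 (M = -5*(-4)*(-3) = 20*(-3) = -60)
X = 67 (X = 7 + (6 + 6)*5 = 7 + 12*5 = 7 + 60 = 67)
o = 67 (o = 67*1 = 67)
(M*s(-1, 9))*o = -60*(-2)*67 = 120*67 = 8040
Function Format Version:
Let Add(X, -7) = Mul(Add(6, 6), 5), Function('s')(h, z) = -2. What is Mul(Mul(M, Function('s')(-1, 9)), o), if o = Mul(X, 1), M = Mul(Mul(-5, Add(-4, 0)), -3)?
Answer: 8040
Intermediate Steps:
M = -60 (M = Mul(Mul(-5, -4), -3) = Mul(20, -3) = -60)
X = 67 (X = Add(7, Mul(Add(6, 6), 5)) = Add(7, Mul(12, 5)) = Add(7, 60) = 67)
o = 67 (o = Mul(67, 1) = 67)
Mul(Mul(M, Function('s')(-1, 9)), o) = Mul(Mul(-60, -2), 67) = Mul(120, 67) = 8040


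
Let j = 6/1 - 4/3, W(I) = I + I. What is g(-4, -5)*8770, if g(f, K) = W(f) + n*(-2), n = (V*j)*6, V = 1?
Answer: -561280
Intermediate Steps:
W(I) = 2*I
j = 14/3 (j = 6*1 - 4*⅓ = 6 - 4/3 = 14/3 ≈ 4.6667)
n = 28 (n = (1*(14/3))*6 = (14/3)*6 = 28)
g(f, K) = -56 + 2*f (g(f, K) = 2*f + 28*(-2) = 2*f - 56 = -56 + 2*f)
g(-4, -5)*8770 = (-56 + 2*(-4))*8770 = (-56 - 8)*8770 = -64*8770 = -561280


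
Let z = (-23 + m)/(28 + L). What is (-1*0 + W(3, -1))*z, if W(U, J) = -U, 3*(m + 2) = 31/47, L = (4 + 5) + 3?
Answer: 1747/940 ≈ 1.8585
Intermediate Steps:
L = 12 (L = 9 + 3 = 12)
m = -251/141 (m = -2 + (31/47)/3 = -2 + (31*(1/47))/3 = -2 + (1/3)*(31/47) = -2 + 31/141 = -251/141 ≈ -1.7801)
z = -1747/2820 (z = (-23 - 251/141)/(28 + 12) = -3494/141/40 = -3494/141*1/40 = -1747/2820 ≈ -0.61950)
(-1*0 + W(3, -1))*z = (-1*0 - 1*3)*(-1747/2820) = (0 - 3)*(-1747/2820) = -3*(-1747/2820) = 1747/940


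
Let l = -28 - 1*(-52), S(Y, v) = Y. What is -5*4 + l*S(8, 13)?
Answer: 172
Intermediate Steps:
l = 24 (l = -28 + 52 = 24)
-5*4 + l*S(8, 13) = -5*4 + 24*8 = -20 + 192 = 172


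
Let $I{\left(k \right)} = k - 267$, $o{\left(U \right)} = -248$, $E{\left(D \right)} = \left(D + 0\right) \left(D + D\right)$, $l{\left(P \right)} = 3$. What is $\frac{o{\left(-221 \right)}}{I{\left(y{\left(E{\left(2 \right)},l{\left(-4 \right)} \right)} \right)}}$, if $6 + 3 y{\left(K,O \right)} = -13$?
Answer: $\frac{186}{205} \approx 0.90732$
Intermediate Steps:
$E{\left(D \right)} = 2 D^{2}$ ($E{\left(D \right)} = D 2 D = 2 D^{2}$)
$y{\left(K,O \right)} = - \frac{19}{3}$ ($y{\left(K,O \right)} = -2 + \frac{1}{3} \left(-13\right) = -2 - \frac{13}{3} = - \frac{19}{3}$)
$I{\left(k \right)} = -267 + k$
$\frac{o{\left(-221 \right)}}{I{\left(y{\left(E{\left(2 \right)},l{\left(-4 \right)} \right)} \right)}} = - \frac{248}{-267 - \frac{19}{3}} = - \frac{248}{- \frac{820}{3}} = \left(-248\right) \left(- \frac{3}{820}\right) = \frac{186}{205}$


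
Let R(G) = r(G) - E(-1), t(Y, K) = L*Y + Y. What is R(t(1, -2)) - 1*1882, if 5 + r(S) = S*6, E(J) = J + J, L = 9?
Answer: -1825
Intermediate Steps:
E(J) = 2*J
r(S) = -5 + 6*S (r(S) = -5 + S*6 = -5 + 6*S)
t(Y, K) = 10*Y (t(Y, K) = 9*Y + Y = 10*Y)
R(G) = -3 + 6*G (R(G) = (-5 + 6*G) - 2*(-1) = (-5 + 6*G) - 1*(-2) = (-5 + 6*G) + 2 = -3 + 6*G)
R(t(1, -2)) - 1*1882 = (-3 + 6*(10*1)) - 1*1882 = (-3 + 6*10) - 1882 = (-3 + 60) - 1882 = 57 - 1882 = -1825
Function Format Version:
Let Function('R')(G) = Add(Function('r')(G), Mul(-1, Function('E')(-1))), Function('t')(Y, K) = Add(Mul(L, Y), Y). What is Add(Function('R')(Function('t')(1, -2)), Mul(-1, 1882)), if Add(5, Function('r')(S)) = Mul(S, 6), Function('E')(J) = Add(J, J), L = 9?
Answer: -1825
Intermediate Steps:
Function('E')(J) = Mul(2, J)
Function('r')(S) = Add(-5, Mul(6, S)) (Function('r')(S) = Add(-5, Mul(S, 6)) = Add(-5, Mul(6, S)))
Function('t')(Y, K) = Mul(10, Y) (Function('t')(Y, K) = Add(Mul(9, Y), Y) = Mul(10, Y))
Function('R')(G) = Add(-3, Mul(6, G)) (Function('R')(G) = Add(Add(-5, Mul(6, G)), Mul(-1, Mul(2, -1))) = Add(Add(-5, Mul(6, G)), Mul(-1, -2)) = Add(Add(-5, Mul(6, G)), 2) = Add(-3, Mul(6, G)))
Add(Function('R')(Function('t')(1, -2)), Mul(-1, 1882)) = Add(Add(-3, Mul(6, Mul(10, 1))), Mul(-1, 1882)) = Add(Add(-3, Mul(6, 10)), -1882) = Add(Add(-3, 60), -1882) = Add(57, -1882) = -1825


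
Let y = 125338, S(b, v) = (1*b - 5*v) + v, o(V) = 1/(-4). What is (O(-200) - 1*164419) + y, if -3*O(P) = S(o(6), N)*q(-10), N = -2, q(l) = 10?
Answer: -234641/6 ≈ -39107.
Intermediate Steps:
o(V) = -¼
S(b, v) = b - 4*v (S(b, v) = (b - 5*v) + v = b - 4*v)
O(P) = -155/6 (O(P) = -(-¼ - 4*(-2))*10/3 = -(-¼ + 8)*10/3 = -31*10/12 = -⅓*155/2 = -155/6)
(O(-200) - 1*164419) + y = (-155/6 - 1*164419) + 125338 = (-155/6 - 164419) + 125338 = -986669/6 + 125338 = -234641/6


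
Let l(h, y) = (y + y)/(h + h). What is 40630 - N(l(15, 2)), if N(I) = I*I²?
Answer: 137126242/3375 ≈ 40630.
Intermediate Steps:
l(h, y) = y/h (l(h, y) = (2*y)/((2*h)) = (2*y)*(1/(2*h)) = y/h)
N(I) = I³
40630 - N(l(15, 2)) = 40630 - (2/15)³ = 40630 - 1*8/3375 = 40630 - 8/3375 = 137126242/3375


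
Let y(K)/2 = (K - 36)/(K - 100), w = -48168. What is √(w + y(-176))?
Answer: I*√229320534/69 ≈ 219.47*I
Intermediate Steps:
y(K) = 2*(-36 + K)/(-100 + K) (y(K) = 2*((K - 36)/(K - 100)) = 2*((-36 + K)/(-100 + K)) = 2*(-36 + K)/(-100 + K))
√(w + y(-176)) = √(-48168 + 2*(-36 - 176)/(-100 - 176)) = √(-48168 + 2*(-212)/(-276)) = √(-48168 + 2*(-1/276)*(-212)) = √(-48168 + 106/69) = √(-3323486/69) = I*√229320534/69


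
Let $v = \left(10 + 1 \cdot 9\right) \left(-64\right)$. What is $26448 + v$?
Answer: $25232$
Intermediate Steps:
$v = -1216$ ($v = \left(10 + 9\right) \left(-64\right) = 19 \left(-64\right) = -1216$)
$26448 + v = 26448 - 1216 = 25232$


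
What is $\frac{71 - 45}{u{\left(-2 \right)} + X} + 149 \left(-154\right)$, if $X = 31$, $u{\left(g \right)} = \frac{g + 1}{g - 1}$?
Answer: $- \frac{1078423}{47} \approx -22945.0$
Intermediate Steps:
$u{\left(g \right)} = \frac{1 + g}{-1 + g}$
$\frac{71 - 45}{u{\left(-2 \right)} + X} + 149 \left(-154\right) = \frac{71 - 45}{\frac{1 - 2}{-1 - 2} + 31} + 149 \left(-154\right) = \frac{26}{\frac{1}{-3} \left(-1\right) + 31} - 22946 = \frac{26}{\left(- \frac{1}{3}\right) \left(-1\right) + 31} - 22946 = \frac{26}{\frac{1}{3} + 31} - 22946 = \frac{26}{\frac{94}{3}} - 22946 = 26 \cdot \frac{3}{94} - 22946 = \frac{39}{47} - 22946 = - \frac{1078423}{47}$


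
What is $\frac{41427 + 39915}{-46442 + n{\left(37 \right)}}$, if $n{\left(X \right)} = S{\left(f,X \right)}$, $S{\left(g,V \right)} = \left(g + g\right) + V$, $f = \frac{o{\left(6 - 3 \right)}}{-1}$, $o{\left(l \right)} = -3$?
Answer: $- \frac{81342}{46399} \approx -1.7531$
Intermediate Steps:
$f = 3$ ($f = - \frac{3}{-1} = \left(-3\right) \left(-1\right) = 3$)
$S{\left(g,V \right)} = V + 2 g$ ($S{\left(g,V \right)} = 2 g + V = V + 2 g$)
$n{\left(X \right)} = 6 + X$ ($n{\left(X \right)} = X + 2 \cdot 3 = X + 6 = 6 + X$)
$\frac{41427 + 39915}{-46442 + n{\left(37 \right)}} = \frac{41427 + 39915}{-46442 + \left(6 + 37\right)} = \frac{81342}{-46442 + 43} = \frac{81342}{-46399} = 81342 \left(- \frac{1}{46399}\right) = - \frac{81342}{46399}$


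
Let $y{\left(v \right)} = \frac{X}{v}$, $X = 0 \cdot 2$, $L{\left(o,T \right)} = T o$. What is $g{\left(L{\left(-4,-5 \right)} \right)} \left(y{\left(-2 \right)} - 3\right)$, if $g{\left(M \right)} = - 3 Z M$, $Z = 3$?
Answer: $540$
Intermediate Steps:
$X = 0$
$g{\left(M \right)} = - 9 M$ ($g{\left(M \right)} = \left(-3\right) 3 M = - 9 M$)
$y{\left(v \right)} = 0$ ($y{\left(v \right)} = \frac{0}{v} = 0$)
$g{\left(L{\left(-4,-5 \right)} \right)} \left(y{\left(-2 \right)} - 3\right) = - 9 \left(\left(-5\right) \left(-4\right)\right) \left(0 - 3\right) = \left(-9\right) 20 \left(-3\right) = \left(-180\right) \left(-3\right) = 540$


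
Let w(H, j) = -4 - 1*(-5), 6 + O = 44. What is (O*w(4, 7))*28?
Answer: 1064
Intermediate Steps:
O = 38 (O = -6 + 44 = 38)
w(H, j) = 1 (w(H, j) = -4 + 5 = 1)
(O*w(4, 7))*28 = (38*1)*28 = 38*28 = 1064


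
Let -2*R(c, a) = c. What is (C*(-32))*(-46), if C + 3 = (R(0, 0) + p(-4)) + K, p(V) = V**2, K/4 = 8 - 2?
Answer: 54464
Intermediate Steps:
R(c, a) = -c/2
K = 24 (K = 4*(8 - 2) = 4*6 = 24)
C = 37 (C = -3 + ((-1/2*0 + (-4)**2) + 24) = -3 + ((0 + 16) + 24) = -3 + (16 + 24) = -3 + 40 = 37)
(C*(-32))*(-46) = (37*(-32))*(-46) = -1184*(-46) = 54464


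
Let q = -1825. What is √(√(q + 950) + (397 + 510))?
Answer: √(907 + 5*I*√35) ≈ 30.12 + 0.491*I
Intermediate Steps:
√(√(q + 950) + (397 + 510)) = √(√(-1825 + 950) + (397 + 510)) = √(√(-875) + 907) = √(5*I*√35 + 907) = √(907 + 5*I*√35)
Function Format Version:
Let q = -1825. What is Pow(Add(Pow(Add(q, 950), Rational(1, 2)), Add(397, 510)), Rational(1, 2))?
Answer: Pow(Add(907, Mul(5, I, Pow(35, Rational(1, 2)))), Rational(1, 2)) ≈ Add(30.120, Mul(0.4910, I))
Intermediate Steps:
Pow(Add(Pow(Add(q, 950), Rational(1, 2)), Add(397, 510)), Rational(1, 2)) = Pow(Add(Pow(Add(-1825, 950), Rational(1, 2)), Add(397, 510)), Rational(1, 2)) = Pow(Add(Pow(-875, Rational(1, 2)), 907), Rational(1, 2)) = Pow(Add(Mul(5, I, Pow(35, Rational(1, 2))), 907), Rational(1, 2)) = Pow(Add(907, Mul(5, I, Pow(35, Rational(1, 2)))), Rational(1, 2))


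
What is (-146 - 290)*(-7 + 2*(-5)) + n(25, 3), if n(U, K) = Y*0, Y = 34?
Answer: 7412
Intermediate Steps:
n(U, K) = 0 (n(U, K) = 34*0 = 0)
(-146 - 290)*(-7 + 2*(-5)) + n(25, 3) = (-146 - 290)*(-7 + 2*(-5)) + 0 = -436*(-7 - 10) + 0 = -436*(-17) + 0 = 7412 + 0 = 7412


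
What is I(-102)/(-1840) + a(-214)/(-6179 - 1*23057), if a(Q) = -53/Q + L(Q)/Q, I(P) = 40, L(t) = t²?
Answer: -2076163/143899592 ≈ -0.014428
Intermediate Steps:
a(Q) = Q - 53/Q (a(Q) = -53/Q + Q²/Q = -53/Q + Q = Q - 53/Q)
I(-102)/(-1840) + a(-214)/(-6179 - 1*23057) = 40/(-1840) + (-214 - 53/(-214))/(-6179 - 1*23057) = 40*(-1/1840) + (-214 - 53*(-1/214))/(-6179 - 23057) = -1/46 + (-214 + 53/214)/(-29236) = -1/46 - 45743/214*(-1/29236) = -1/46 + 45743/6256504 = -2076163/143899592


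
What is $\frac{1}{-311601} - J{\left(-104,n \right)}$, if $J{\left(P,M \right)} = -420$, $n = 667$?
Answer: $\frac{130872419}{311601} \approx 420.0$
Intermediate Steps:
$\frac{1}{-311601} - J{\left(-104,n \right)} = \frac{1}{-311601} - -420 = - \frac{1}{311601} + 420 = \frac{130872419}{311601}$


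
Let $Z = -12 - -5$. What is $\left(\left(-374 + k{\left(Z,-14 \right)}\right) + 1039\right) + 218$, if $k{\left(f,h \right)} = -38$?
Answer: $845$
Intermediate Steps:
$Z = -7$ ($Z = -12 + 5 = -7$)
$\left(\left(-374 + k{\left(Z,-14 \right)}\right) + 1039\right) + 218 = \left(\left(-374 - 38\right) + 1039\right) + 218 = \left(-412 + 1039\right) + 218 = 627 + 218 = 845$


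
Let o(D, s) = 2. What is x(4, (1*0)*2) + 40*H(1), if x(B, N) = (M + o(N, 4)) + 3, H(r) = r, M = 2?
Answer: 47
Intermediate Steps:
x(B, N) = 7 (x(B, N) = (2 + 2) + 3 = 4 + 3 = 7)
x(4, (1*0)*2) + 40*H(1) = 7 + 40*1 = 7 + 40 = 47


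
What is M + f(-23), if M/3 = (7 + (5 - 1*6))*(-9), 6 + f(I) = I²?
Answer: 361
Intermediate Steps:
f(I) = -6 + I²
M = -162 (M = 3*((7 + (5 - 1*6))*(-9)) = 3*((7 + (5 - 6))*(-9)) = 3*((7 - 1)*(-9)) = 3*(6*(-9)) = 3*(-54) = -162)
M + f(-23) = -162 + (-6 + (-23)²) = -162 + (-6 + 529) = -162 + 523 = 361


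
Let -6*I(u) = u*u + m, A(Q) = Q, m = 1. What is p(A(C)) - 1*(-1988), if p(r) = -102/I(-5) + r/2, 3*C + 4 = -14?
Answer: 26111/13 ≈ 2008.5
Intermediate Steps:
C = -6 (C = -4/3 + (⅓)*(-14) = -4/3 - 14/3 = -6)
I(u) = -⅙ - u²/6 (I(u) = -(u*u + 1)/6 = -(u² + 1)/6 = -(1 + u²)/6 = -⅙ - u²/6)
p(r) = 306/13 + r/2 (p(r) = -102/(-⅙ - ⅙*(-5)²) + r/2 = -102/(-⅙ - ⅙*25) + r*(½) = -102/(-⅙ - 25/6) + r/2 = -102/(-13/3) + r/2 = -102*(-3/13) + r/2 = 306/13 + r/2)
p(A(C)) - 1*(-1988) = (306/13 + (½)*(-6)) - 1*(-1988) = (306/13 - 3) + 1988 = 267/13 + 1988 = 26111/13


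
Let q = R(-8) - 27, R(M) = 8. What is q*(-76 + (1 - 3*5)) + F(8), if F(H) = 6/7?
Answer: 11976/7 ≈ 1710.9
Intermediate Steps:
q = -19 (q = 8 - 27 = -19)
F(H) = 6/7 (F(H) = 6*(⅐) = 6/7)
q*(-76 + (1 - 3*5)) + F(8) = -19*(-76 + (1 - 3*5)) + 6/7 = -19*(-76 + (1 - 15)) + 6/7 = -19*(-76 - 14) + 6/7 = -19*(-90) + 6/7 = 1710 + 6/7 = 11976/7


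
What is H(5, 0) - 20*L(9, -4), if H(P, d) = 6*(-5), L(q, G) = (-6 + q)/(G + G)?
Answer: -45/2 ≈ -22.500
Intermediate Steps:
L(q, G) = (-6 + q)/(2*G) (L(q, G) = (-6 + q)/((2*G)) = (-6 + q)*(1/(2*G)) = (-6 + q)/(2*G))
H(P, d) = -30
H(5, 0) - 20*L(9, -4) = -30 - 10*(-6 + 9)/(-4) = -30 - 10*(-1)*3/4 = -30 - 20*(-3/8) = -30 + 15/2 = -45/2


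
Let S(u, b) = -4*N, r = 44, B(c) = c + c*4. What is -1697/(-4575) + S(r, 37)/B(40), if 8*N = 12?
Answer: 6239/18300 ≈ 0.34093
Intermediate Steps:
B(c) = 5*c (B(c) = c + 4*c = 5*c)
N = 3/2 (N = (⅛)*12 = 3/2 ≈ 1.5000)
S(u, b) = -6 (S(u, b) = -4*3/2 = -6)
-1697/(-4575) + S(r, 37)/B(40) = -1697/(-4575) - 6/(5*40) = -1697*(-1/4575) - 6/200 = 1697/4575 - 6*1/200 = 1697/4575 - 3/100 = 6239/18300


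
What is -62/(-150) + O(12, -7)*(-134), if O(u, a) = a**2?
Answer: -492419/75 ≈ -6565.6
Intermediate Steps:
-62/(-150) + O(12, -7)*(-134) = -62/(-150) + (-7)**2*(-134) = -62*(-1/150) + 49*(-134) = 31/75 - 6566 = -492419/75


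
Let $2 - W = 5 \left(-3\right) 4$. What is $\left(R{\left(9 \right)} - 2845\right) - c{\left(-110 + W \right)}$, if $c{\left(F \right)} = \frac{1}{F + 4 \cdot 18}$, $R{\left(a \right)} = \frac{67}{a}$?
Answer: $- \frac{204307}{72} \approx -2837.6$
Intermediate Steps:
$W = 62$ ($W = 2 - 5 \left(-3\right) 4 = 2 - \left(-15\right) 4 = 2 - -60 = 2 + 60 = 62$)
$c{\left(F \right)} = \frac{1}{72 + F}$ ($c{\left(F \right)} = \frac{1}{F + 72} = \frac{1}{72 + F}$)
$\left(R{\left(9 \right)} - 2845\right) - c{\left(-110 + W \right)} = \left(\frac{67}{9} - 2845\right) - \frac{1}{72 + \left(-110 + 62\right)} = \left(67 \cdot \frac{1}{9} - 2845\right) - \frac{1}{72 - 48} = \left(\frac{67}{9} - 2845\right) - \frac{1}{24} = - \frac{25538}{9} - \frac{1}{24} = - \frac{204307}{72}$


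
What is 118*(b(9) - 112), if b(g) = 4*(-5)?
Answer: -15576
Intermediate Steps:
b(g) = -20
118*(b(9) - 112) = 118*(-20 - 112) = 118*(-132) = -15576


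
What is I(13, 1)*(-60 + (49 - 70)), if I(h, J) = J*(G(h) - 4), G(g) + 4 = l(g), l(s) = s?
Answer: -405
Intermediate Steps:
G(g) = -4 + g
I(h, J) = J*(-8 + h) (I(h, J) = J*((-4 + h) - 4) = J*(-8 + h))
I(13, 1)*(-60 + (49 - 70)) = (1*(-8 + 13))*(-60 + (49 - 70)) = (1*5)*(-60 - 21) = 5*(-81) = -405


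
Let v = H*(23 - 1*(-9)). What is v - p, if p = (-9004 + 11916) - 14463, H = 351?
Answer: 22783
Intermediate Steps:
p = -11551 (p = 2912 - 14463 = -11551)
v = 11232 (v = 351*(23 - 1*(-9)) = 351*(23 + 9) = 351*32 = 11232)
v - p = 11232 - 1*(-11551) = 11232 + 11551 = 22783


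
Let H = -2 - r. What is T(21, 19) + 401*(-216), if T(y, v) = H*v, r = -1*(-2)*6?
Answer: -86882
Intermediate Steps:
r = 12 (r = 2*6 = 12)
H = -14 (H = -2 - 1*12 = -2 - 12 = -14)
T(y, v) = -14*v
T(21, 19) + 401*(-216) = -14*19 + 401*(-216) = -266 - 86616 = -86882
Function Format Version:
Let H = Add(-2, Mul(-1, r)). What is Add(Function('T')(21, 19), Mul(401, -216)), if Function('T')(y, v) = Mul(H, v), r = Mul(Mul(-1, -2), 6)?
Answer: -86882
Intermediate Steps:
r = 12 (r = Mul(2, 6) = 12)
H = -14 (H = Add(-2, Mul(-1, 12)) = Add(-2, -12) = -14)
Function('T')(y, v) = Mul(-14, v)
Add(Function('T')(21, 19), Mul(401, -216)) = Add(Mul(-14, 19), Mul(401, -216)) = Add(-266, -86616) = -86882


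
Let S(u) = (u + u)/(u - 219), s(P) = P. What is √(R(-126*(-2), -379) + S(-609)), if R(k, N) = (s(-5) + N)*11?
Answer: I*√80413842/138 ≈ 64.981*I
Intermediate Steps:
S(u) = 2*u/(-219 + u) (S(u) = (2*u)/(-219 + u) = 2*u/(-219 + u))
R(k, N) = -55 + 11*N (R(k, N) = (-5 + N)*11 = -55 + 11*N)
√(R(-126*(-2), -379) + S(-609)) = √((-55 + 11*(-379)) + 2*(-609)/(-219 - 609)) = √((-55 - 4169) + 2*(-609)/(-828)) = √(-4224 + 2*(-609)*(-1/828)) = √(-4224 + 203/138) = √(-582709/138) = I*√80413842/138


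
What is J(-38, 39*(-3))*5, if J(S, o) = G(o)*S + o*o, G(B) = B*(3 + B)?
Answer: -2465775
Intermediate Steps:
J(S, o) = o**2 + S*o*(3 + o) (J(S, o) = (o*(3 + o))*S + o*o = S*o*(3 + o) + o**2 = o**2 + S*o*(3 + o))
J(-38, 39*(-3))*5 = ((39*(-3))*(39*(-3) - 38*(3 + 39*(-3))))*5 = -117*(-117 - 38*(3 - 117))*5 = -117*(-117 - 38*(-114))*5 = -117*(-117 + 4332)*5 = -117*4215*5 = -493155*5 = -2465775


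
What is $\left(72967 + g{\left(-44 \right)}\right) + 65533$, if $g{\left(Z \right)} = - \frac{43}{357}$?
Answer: $\frac{49444457}{357} \approx 1.385 \cdot 10^{5}$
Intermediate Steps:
$g{\left(Z \right)} = - \frac{43}{357}$ ($g{\left(Z \right)} = \left(-43\right) \frac{1}{357} = - \frac{43}{357}$)
$\left(72967 + g{\left(-44 \right)}\right) + 65533 = \left(72967 - \frac{43}{357}\right) + 65533 = \frac{26049176}{357} + 65533 = \frac{49444457}{357}$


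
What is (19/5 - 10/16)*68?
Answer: 2159/10 ≈ 215.90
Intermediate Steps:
(19/5 - 10/16)*68 = (19*(⅕) - 10*1/16)*68 = (19/5 - 5/8)*68 = (127/40)*68 = 2159/10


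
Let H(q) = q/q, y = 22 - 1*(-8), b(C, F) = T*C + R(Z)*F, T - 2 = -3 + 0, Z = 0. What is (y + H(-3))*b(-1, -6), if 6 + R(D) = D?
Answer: 1147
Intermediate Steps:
R(D) = -6 + D
T = -1 (T = 2 + (-3 + 0) = 2 - 3 = -1)
b(C, F) = -C - 6*F (b(C, F) = -C + (-6 + 0)*F = -C - 6*F)
y = 30 (y = 22 + 8 = 30)
H(q) = 1
(y + H(-3))*b(-1, -6) = (30 + 1)*(-1*(-1) - 6*(-6)) = 31*(1 + 36) = 31*37 = 1147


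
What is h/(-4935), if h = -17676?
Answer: 5892/1645 ≈ 3.5818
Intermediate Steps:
h/(-4935) = -17676/(-4935) = -17676*(-1/4935) = 5892/1645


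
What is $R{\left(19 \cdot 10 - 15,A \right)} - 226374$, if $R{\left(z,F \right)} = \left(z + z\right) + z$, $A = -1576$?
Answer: $-225849$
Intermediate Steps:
$R{\left(z,F \right)} = 3 z$ ($R{\left(z,F \right)} = 2 z + z = 3 z$)
$R{\left(19 \cdot 10 - 15,A \right)} - 226374 = 3 \left(19 \cdot 10 - 15\right) - 226374 = 3 \left(190 - 15\right) - 226374 = 3 \cdot 175 - 226374 = 525 - 226374 = -225849$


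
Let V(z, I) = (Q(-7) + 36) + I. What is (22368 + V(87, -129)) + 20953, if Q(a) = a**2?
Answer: 43277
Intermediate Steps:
V(z, I) = 85 + I (V(z, I) = ((-7)**2 + 36) + I = (49 + 36) + I = 85 + I)
(22368 + V(87, -129)) + 20953 = (22368 + (85 - 129)) + 20953 = (22368 - 44) + 20953 = 22324 + 20953 = 43277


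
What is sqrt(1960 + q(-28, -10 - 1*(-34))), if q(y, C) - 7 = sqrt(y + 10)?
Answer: sqrt(1967 + 3*I*sqrt(2)) ≈ 44.351 + 0.0478*I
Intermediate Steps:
q(y, C) = 7 + sqrt(10 + y) (q(y, C) = 7 + sqrt(y + 10) = 7 + sqrt(10 + y))
sqrt(1960 + q(-28, -10 - 1*(-34))) = sqrt(1960 + (7 + sqrt(10 - 28))) = sqrt(1960 + (7 + sqrt(-18))) = sqrt(1960 + (7 + 3*I*sqrt(2))) = sqrt(1967 + 3*I*sqrt(2))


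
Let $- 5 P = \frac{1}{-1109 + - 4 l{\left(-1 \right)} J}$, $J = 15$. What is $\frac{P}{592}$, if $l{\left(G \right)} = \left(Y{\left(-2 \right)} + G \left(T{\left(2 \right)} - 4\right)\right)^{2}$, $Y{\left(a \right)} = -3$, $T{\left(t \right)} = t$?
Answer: $\frac{1}{3460240} \approx 2.89 \cdot 10^{-7}$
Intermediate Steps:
$l{\left(G \right)} = \left(-3 - 2 G\right)^{2}$ ($l{\left(G \right)} = \left(-3 + G \left(2 - 4\right)\right)^{2} = \left(-3 + G \left(-2\right)\right)^{2} = \left(-3 - 2 G\right)^{2}$)
$P = \frac{1}{5845}$ ($P = - \frac{1}{5 \left(-1109 + - 4 \left(3 + 2 \left(-1\right)\right)^{2} \cdot 15\right)} = - \frac{1}{5 \left(-1109 + - 4 \left(3 - 2\right)^{2} \cdot 15\right)} = - \frac{1}{5 \left(-1109 + - 4 \cdot 1^{2} \cdot 15\right)} = - \frac{1}{5 \left(-1109 + \left(-4\right) 1 \cdot 15\right)} = - \frac{1}{5 \left(-1109 - 60\right)} = - \frac{1}{5 \left(-1169\right)} = \left(- \frac{1}{5}\right) \left(- \frac{1}{1169}\right) = \frac{1}{5845} \approx 0.00017109$)
$\frac{P}{592} = \frac{1}{5845 \cdot 592} = \frac{1}{5845} \cdot \frac{1}{592} = \frac{1}{3460240}$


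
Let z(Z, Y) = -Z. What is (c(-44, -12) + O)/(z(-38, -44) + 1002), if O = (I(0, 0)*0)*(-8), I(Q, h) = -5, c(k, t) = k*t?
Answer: 33/65 ≈ 0.50769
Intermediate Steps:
O = 0 (O = -5*0*(-8) = 0*(-8) = 0)
(c(-44, -12) + O)/(z(-38, -44) + 1002) = (-44*(-12) + 0)/(-1*(-38) + 1002) = (528 + 0)/(38 + 1002) = 528/1040 = 528*(1/1040) = 33/65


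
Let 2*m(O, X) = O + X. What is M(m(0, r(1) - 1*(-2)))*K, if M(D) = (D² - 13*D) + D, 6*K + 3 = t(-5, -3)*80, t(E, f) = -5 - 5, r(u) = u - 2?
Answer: 18469/24 ≈ 769.54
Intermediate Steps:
r(u) = -2 + u
m(O, X) = O/2 + X/2 (m(O, X) = (O + X)/2 = O/2 + X/2)
t(E, f) = -10
K = -803/6 (K = -½ + (-10*80)/6 = -½ + (⅙)*(-800) = -½ - 400/3 = -803/6 ≈ -133.83)
M(D) = D² - 12*D
M(m(0, r(1) - 1*(-2)))*K = (((½)*0 + ((-2 + 1) - 1*(-2))/2)*(-12 + ((½)*0 + ((-2 + 1) - 1*(-2))/2)))*(-803/6) = ((0 + (-1 + 2)/2)*(-12 + (0 + (-1 + 2)/2)))*(-803/6) = ((0 + (½)*1)*(-12 + (0 + (½)*1)))*(-803/6) = ((0 + ½)*(-12 + (0 + ½)))*(-803/6) = ((-12 + ½)/2)*(-803/6) = ((½)*(-23/2))*(-803/6) = -23/4*(-803/6) = 18469/24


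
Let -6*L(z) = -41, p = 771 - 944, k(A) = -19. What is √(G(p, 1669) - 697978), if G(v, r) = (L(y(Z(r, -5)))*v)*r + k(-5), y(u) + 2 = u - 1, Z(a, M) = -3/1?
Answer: I*√96157194/6 ≈ 1634.3*I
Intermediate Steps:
Z(a, M) = -3 (Z(a, M) = -3*1 = -3)
y(u) = -3 + u (y(u) = -2 + (u - 1) = -2 + (-1 + u) = -3 + u)
p = -173
L(z) = 41/6 (L(z) = -⅙*(-41) = 41/6)
G(v, r) = -19 + 41*r*v/6 (G(v, r) = (41*v/6)*r - 19 = 41*r*v/6 - 19 = -19 + 41*r*v/6)
√(G(p, 1669) - 697978) = √((-19 + (41/6)*1669*(-173)) - 697978) = √((-19 - 11838217/6) - 697978) = √(-11838331/6 - 697978) = √(-16026199/6) = I*√96157194/6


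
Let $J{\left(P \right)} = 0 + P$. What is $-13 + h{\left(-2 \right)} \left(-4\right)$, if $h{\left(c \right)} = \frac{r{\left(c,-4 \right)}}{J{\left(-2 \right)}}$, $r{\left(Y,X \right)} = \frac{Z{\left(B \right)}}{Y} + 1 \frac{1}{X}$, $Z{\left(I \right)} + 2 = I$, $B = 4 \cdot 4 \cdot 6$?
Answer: $- \frac{215}{2} \approx -107.5$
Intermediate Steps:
$B = 96$ ($B = 16 \cdot 6 = 96$)
$J{\left(P \right)} = P$
$Z{\left(I \right)} = -2 + I$
$r{\left(Y,X \right)} = \frac{1}{X} + \frac{94}{Y}$ ($r{\left(Y,X \right)} = \frac{-2 + 96}{Y} + 1 \frac{1}{X} = \frac{94}{Y} + \frac{1}{X} = \frac{1}{X} + \frac{94}{Y}$)
$h{\left(c \right)} = \frac{1}{8} - \frac{47}{c}$ ($h{\left(c \right)} = \frac{\frac{1}{-4} + \frac{94}{c}}{-2} = \left(- \frac{1}{4} + \frac{94}{c}\right) \left(- \frac{1}{2}\right) = \frac{1}{8} - \frac{47}{c}$)
$-13 + h{\left(-2 \right)} \left(-4\right) = -13 + \frac{-376 - 2}{8 \left(-2\right)} \left(-4\right) = -13 + \frac{1}{8} \left(- \frac{1}{2}\right) \left(-378\right) \left(-4\right) = -13 + \frac{189}{8} \left(-4\right) = -13 - \frac{189}{2} = - \frac{215}{2}$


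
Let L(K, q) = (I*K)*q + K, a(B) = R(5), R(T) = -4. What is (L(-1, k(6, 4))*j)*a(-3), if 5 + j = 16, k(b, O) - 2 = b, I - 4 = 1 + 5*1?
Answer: 3564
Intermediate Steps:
a(B) = -4
I = 10 (I = 4 + (1 + 5*1) = 4 + (1 + 5) = 4 + 6 = 10)
k(b, O) = 2 + b
j = 11 (j = -5 + 16 = 11)
L(K, q) = K + 10*K*q (L(K, q) = (10*K)*q + K = 10*K*q + K = K + 10*K*q)
(L(-1, k(6, 4))*j)*a(-3) = (-(1 + 10*(2 + 6))*11)*(-4) = (-(1 + 10*8)*11)*(-4) = (-(1 + 80)*11)*(-4) = (-1*81*11)*(-4) = -81*11*(-4) = -891*(-4) = 3564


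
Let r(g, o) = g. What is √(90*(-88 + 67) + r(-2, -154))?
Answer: 2*I*√473 ≈ 43.497*I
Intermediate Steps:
√(90*(-88 + 67) + r(-2, -154)) = √(90*(-88 + 67) - 2) = √(90*(-21) - 2) = √(-1890 - 2) = √(-1892) = 2*I*√473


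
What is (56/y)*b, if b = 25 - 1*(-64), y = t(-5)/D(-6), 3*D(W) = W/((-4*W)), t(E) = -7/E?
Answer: -890/3 ≈ -296.67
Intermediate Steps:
D(W) = -1/12 (D(W) = (W/((-4*W)))/3 = (W*(-1/(4*W)))/3 = (⅓)*(-¼) = -1/12)
y = -84/5 (y = (-7/(-5))/(-1/12) = -7*(-⅕)*(-12) = (7/5)*(-12) = -84/5 ≈ -16.800)
b = 89 (b = 25 + 64 = 89)
(56/y)*b = (56/(-84/5))*89 = (56*(-5/84))*89 = -10/3*89 = -890/3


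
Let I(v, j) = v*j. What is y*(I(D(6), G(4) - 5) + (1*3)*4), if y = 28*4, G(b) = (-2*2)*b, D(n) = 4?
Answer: -8064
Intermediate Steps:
G(b) = -4*b
I(v, j) = j*v
y = 112
y*(I(D(6), G(4) - 5) + (1*3)*4) = 112*((-4*4 - 5)*4 + (1*3)*4) = 112*((-16 - 5)*4 + 3*4) = 112*(-21*4 + 12) = 112*(-84 + 12) = 112*(-72) = -8064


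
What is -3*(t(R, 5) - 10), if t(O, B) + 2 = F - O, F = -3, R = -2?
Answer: 39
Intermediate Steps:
t(O, B) = -5 - O (t(O, B) = -2 + (-3 - O) = -5 - O)
-3*(t(R, 5) - 10) = -3*((-5 - 1*(-2)) - 10) = -3*((-5 + 2) - 10) = -3*(-3 - 10) = -3*(-13) = 39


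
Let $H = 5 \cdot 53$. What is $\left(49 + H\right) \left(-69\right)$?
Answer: $-21666$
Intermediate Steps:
$H = 265$
$\left(49 + H\right) \left(-69\right) = \left(49 + 265\right) \left(-69\right) = 314 \left(-69\right) = -21666$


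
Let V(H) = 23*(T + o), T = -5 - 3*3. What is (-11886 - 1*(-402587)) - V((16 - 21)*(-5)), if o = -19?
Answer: 391460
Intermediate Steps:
T = -14 (T = -5 - 9 = -14)
V(H) = -759 (V(H) = 23*(-14 - 19) = 23*(-33) = -759)
(-11886 - 1*(-402587)) - V((16 - 21)*(-5)) = (-11886 - 1*(-402587)) - 1*(-759) = (-11886 + 402587) + 759 = 390701 + 759 = 391460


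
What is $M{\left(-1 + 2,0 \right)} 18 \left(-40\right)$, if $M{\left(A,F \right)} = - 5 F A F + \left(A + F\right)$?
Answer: $-720$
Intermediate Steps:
$M{\left(A,F \right)} = A + F - 5 A F^{2}$ ($M{\left(A,F \right)} = - 5 A F F + \left(A + F\right) = - 5 A F^{2} + \left(A + F\right) = A + F - 5 A F^{2}$)
$M{\left(-1 + 2,0 \right)} 18 \left(-40\right) = \left(\left(-1 + 2\right) + 0 - 5 \left(-1 + 2\right) 0^{2}\right) 18 \left(-40\right) = \left(1 + 0 - 5 \cdot 0\right) 18 \left(-40\right) = \left(1 + 0 + 0\right) 18 \left(-40\right) = 1 \cdot 18 \left(-40\right) = 18 \left(-40\right) = -720$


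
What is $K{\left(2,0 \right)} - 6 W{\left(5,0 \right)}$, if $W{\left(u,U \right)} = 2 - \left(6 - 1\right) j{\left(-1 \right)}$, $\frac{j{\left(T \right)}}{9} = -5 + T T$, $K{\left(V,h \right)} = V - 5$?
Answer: $-1095$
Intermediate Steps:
$K{\left(V,h \right)} = -5 + V$
$j{\left(T \right)} = -45 + 9 T^{2}$ ($j{\left(T \right)} = 9 \left(-5 + T T\right) = 9 \left(-5 + T^{2}\right) = -45 + 9 T^{2}$)
$W{\left(u,U \right)} = 182$ ($W{\left(u,U \right)} = 2 - \left(6 - 1\right) \left(-45 + 9 \left(-1\right)^{2}\right) = 2 - 5 \left(-45 + 9 \cdot 1\right) = 2 - 5 \left(-45 + 9\right) = 2 - 5 \left(-36\right) = 2 - -180 = 2 + 180 = 182$)
$K{\left(2,0 \right)} - 6 W{\left(5,0 \right)} = \left(-5 + 2\right) - 1092 = -3 - 1092 = -1095$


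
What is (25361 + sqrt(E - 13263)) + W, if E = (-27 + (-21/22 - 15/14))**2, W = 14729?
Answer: 40090 + I*sqrt(73641102)/77 ≈ 40090.0 + 111.45*I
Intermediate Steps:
E = 4995225/5929 (E = (-27 + (-21*1/22 - 15*1/14))**2 = (-27 + (-21/22 - 15/14))**2 = (-27 - 156/77)**2 = (-2235/77)**2 = 4995225/5929 ≈ 842.51)
(25361 + sqrt(E - 13263)) + W = (25361 + sqrt(4995225/5929 - 13263)) + 14729 = (25361 + sqrt(-73641102/5929)) + 14729 = (25361 + I*sqrt(73641102)/77) + 14729 = 40090 + I*sqrt(73641102)/77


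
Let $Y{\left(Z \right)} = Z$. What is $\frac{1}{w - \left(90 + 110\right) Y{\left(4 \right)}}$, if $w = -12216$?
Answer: $- \frac{1}{13016} \approx -7.6829 \cdot 10^{-5}$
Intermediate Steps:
$\frac{1}{w - \left(90 + 110\right) Y{\left(4 \right)}} = \frac{1}{-12216 - \left(90 + 110\right) 4} = \frac{1}{-12216 - 200 \cdot 4} = \frac{1}{-12216 - 800} = \frac{1}{-13016} = - \frac{1}{13016}$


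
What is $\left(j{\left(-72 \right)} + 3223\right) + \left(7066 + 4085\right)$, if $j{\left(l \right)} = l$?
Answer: $14302$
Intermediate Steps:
$\left(j{\left(-72 \right)} + 3223\right) + \left(7066 + 4085\right) = \left(-72 + 3223\right) + \left(7066 + 4085\right) = 3151 + 11151 = 14302$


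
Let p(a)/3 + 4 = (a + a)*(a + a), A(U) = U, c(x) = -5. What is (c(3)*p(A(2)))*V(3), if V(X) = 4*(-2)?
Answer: 1440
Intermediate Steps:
V(X) = -8
p(a) = -12 + 12*a**2 (p(a) = -12 + 3*((a + a)*(a + a)) = -12 + 3*((2*a)*(2*a)) = -12 + 3*(4*a**2) = -12 + 12*a**2)
(c(3)*p(A(2)))*V(3) = -5*(-12 + 12*2**2)*(-8) = -5*(-12 + 12*4)*(-8) = -5*(-12 + 48)*(-8) = -5*36*(-8) = -180*(-8) = 1440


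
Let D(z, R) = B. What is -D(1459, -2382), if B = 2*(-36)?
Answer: 72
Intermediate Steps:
B = -72
D(z, R) = -72
-D(1459, -2382) = -1*(-72) = 72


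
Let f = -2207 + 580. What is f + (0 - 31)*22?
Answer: -2309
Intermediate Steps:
f = -1627
f + (0 - 31)*22 = -1627 + (0 - 31)*22 = -1627 - 31*22 = -1627 - 682 = -2309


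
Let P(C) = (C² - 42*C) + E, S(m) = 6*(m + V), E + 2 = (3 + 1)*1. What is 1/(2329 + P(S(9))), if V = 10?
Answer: 1/10539 ≈ 9.4886e-5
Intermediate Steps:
E = 2 (E = -2 + (3 + 1)*1 = -2 + 4*1 = -2 + 4 = 2)
S(m) = 60 + 6*m (S(m) = 6*(m + 10) = 6*(10 + m) = 60 + 6*m)
P(C) = 2 + C² - 42*C (P(C) = (C² - 42*C) + 2 = 2 + C² - 42*C)
1/(2329 + P(S(9))) = 1/(2329 + (2 + (60 + 6*9)² - 42*(60 + 6*9))) = 1/(2329 + (2 + (60 + 54)² - 42*(60 + 54))) = 1/(2329 + (2 + 114² - 42*114)) = 1/(2329 + (2 + 12996 - 4788)) = 1/(2329 + 8210) = 1/10539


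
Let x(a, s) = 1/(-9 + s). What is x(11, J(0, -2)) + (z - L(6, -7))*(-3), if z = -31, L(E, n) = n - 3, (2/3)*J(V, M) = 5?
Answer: 187/3 ≈ 62.333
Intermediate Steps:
J(V, M) = 15/2 (J(V, M) = (3/2)*5 = 15/2)
L(E, n) = -3 + n
x(11, J(0, -2)) + (z - L(6, -7))*(-3) = 1/(-9 + 15/2) + (-31 - (-3 - 7))*(-3) = 1/(-3/2) + (-31 - 1*(-10))*(-3) = -2/3 + (-31 + 10)*(-3) = -2/3 - 21*(-3) = -2/3 + 63 = 187/3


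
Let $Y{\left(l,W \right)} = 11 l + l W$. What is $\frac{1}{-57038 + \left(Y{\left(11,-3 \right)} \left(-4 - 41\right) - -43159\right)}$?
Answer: $- \frac{1}{17839} \approx -5.6057 \cdot 10^{-5}$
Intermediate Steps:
$Y{\left(l,W \right)} = 11 l + W l$
$\frac{1}{-57038 + \left(Y{\left(11,-3 \right)} \left(-4 - 41\right) - -43159\right)} = \frac{1}{-57038 + \left(11 \left(11 - 3\right) \left(-4 - 41\right) - -43159\right)} = \frac{1}{-57038 + \left(11 \cdot 8 \left(-45\right) + 43159\right)} = \frac{1}{-57038 + \left(88 \left(-45\right) + 43159\right)} = \frac{1}{-57038 + \left(-3960 + 43159\right)} = \frac{1}{-57038 + 39199} = \frac{1}{-17839} = - \frac{1}{17839}$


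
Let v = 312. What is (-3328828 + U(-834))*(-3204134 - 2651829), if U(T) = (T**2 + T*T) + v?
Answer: 11345366140052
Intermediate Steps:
U(T) = 312 + 2*T**2 (U(T) = (T**2 + T*T) + 312 = (T**2 + T**2) + 312 = 2*T**2 + 312 = 312 + 2*T**2)
(-3328828 + U(-834))*(-3204134 - 2651829) = (-3328828 + (312 + 2*(-834)**2))*(-3204134 - 2651829) = (-3328828 + (312 + 2*695556))*(-5855963) = (-3328828 + (312 + 1391112))*(-5855963) = (-3328828 + 1391424)*(-5855963) = -1937404*(-5855963) = 11345366140052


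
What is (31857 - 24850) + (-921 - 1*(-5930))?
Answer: 12016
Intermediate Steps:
(31857 - 24850) + (-921 - 1*(-5930)) = 7007 + (-921 + 5930) = 7007 + 5009 = 12016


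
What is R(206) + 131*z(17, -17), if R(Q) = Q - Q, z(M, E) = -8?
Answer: -1048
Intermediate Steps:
R(Q) = 0
R(206) + 131*z(17, -17) = 0 + 131*(-8) = 0 - 1048 = -1048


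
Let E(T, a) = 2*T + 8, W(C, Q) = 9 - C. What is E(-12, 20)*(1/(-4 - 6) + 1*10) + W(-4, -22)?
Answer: -727/5 ≈ -145.40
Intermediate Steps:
E(T, a) = 8 + 2*T
E(-12, 20)*(1/(-4 - 6) + 1*10) + W(-4, -22) = (8 + 2*(-12))*(1/(-4 - 6) + 1*10) + (9 - 1*(-4)) = (8 - 24)*(1/(-10) + 10) + (9 + 4) = -16*(-⅒ + 10) + 13 = -16*99/10 + 13 = -792/5 + 13 = -727/5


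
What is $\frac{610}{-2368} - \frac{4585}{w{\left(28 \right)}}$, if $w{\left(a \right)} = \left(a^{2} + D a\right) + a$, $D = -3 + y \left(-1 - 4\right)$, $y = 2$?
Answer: $- \frac{24845}{2368} \approx -10.492$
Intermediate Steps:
$D = -13$ ($D = -3 + 2 \left(-1 - 4\right) = -3 + 2 \left(-5\right) = -3 - 10 = -13$)
$w{\left(a \right)} = a^{2} - 12 a$ ($w{\left(a \right)} = \left(a^{2} - 13 a\right) + a = a^{2} - 12 a$)
$\frac{610}{-2368} - \frac{4585}{w{\left(28 \right)}} = \frac{610}{-2368} - \frac{4585}{28 \left(-12 + 28\right)} = 610 \left(- \frac{1}{2368}\right) - \frac{4585}{28 \cdot 16} = - \frac{305}{1184} - \frac{4585}{448} = - \frac{305}{1184} - \frac{655}{64} = - \frac{24845}{2368}$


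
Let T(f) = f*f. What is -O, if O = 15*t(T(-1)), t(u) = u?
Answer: -15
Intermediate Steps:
T(f) = f²
O = 15 (O = 15*(-1)² = 15*1 = 15)
-O = -1*15 = -15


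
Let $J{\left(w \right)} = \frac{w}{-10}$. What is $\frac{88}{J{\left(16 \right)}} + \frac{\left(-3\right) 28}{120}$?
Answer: $- \frac{557}{10} \approx -55.7$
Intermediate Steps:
$J{\left(w \right)} = - \frac{w}{10}$ ($J{\left(w \right)} = w \left(- \frac{1}{10}\right) = - \frac{w}{10}$)
$\frac{88}{J{\left(16 \right)}} + \frac{\left(-3\right) 28}{120} = \frac{88}{\left(- \frac{1}{10}\right) 16} + \frac{\left(-3\right) 28}{120} = \frac{88}{- \frac{8}{5}} - \frac{7}{10} = 88 \left(- \frac{5}{8}\right) - \frac{7}{10} = -55 - \frac{7}{10} = - \frac{557}{10}$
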